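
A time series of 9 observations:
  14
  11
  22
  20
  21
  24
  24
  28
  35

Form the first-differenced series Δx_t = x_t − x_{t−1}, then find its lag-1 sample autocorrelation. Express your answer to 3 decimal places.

-0.504

First differences Δx: -3, 11, -2, 1, 3, 0, 4, 7
Mean of differences = 2.6250
Numerator Σ(Δx_t−Δx̄)(Δx_{t+1}−Δx̄) = -77.5156
Denominator Σ(Δx_t−Δx̄)² = 153.8750
r_1(Δx) = -77.5156 / 153.8750 = -0.504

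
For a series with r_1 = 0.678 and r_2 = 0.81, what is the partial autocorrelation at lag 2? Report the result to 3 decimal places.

φ_{22} = (r_2 − r_1²) / (1 − r_1²)
r_1² = (0.678)² = 0.459684
Numerator = 0.81 − 0.4597 = 0.3503; denominator = 1 − 0.4597 = 0.5403
φ_{22} = 0.3503 / 0.5403 = 0.648

0.648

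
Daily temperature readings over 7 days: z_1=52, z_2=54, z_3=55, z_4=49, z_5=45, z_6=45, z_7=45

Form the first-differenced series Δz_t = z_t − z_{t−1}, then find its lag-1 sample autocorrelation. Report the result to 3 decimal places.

0.167

First differences Δz: 2, 1, -6, -4, 0, 0
Mean of differences = -1.1667
Numerator Σ(Δz_t−Δz̄)(Δz_{t+1}−Δz̄) = 8.1389
Denominator Σ(Δz_t−Δz̄)² = 48.8333
r_1(Δz) = 8.1389 / 48.8333 = 0.167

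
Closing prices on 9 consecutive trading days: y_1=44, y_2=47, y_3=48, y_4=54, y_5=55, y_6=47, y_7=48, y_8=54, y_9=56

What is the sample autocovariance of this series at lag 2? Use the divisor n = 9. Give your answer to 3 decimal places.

Mean ȳ = (44 + 47 + 48 + 54 + 55 + 47 + 48 + 54 + 56)/9 = 50.3333
Σ_{t=1}^{7}(y_t−ȳ)(y_{t+2}−ȳ) = -56.8889
γ_2 = -56.8889 / 9 = -6.321

-6.321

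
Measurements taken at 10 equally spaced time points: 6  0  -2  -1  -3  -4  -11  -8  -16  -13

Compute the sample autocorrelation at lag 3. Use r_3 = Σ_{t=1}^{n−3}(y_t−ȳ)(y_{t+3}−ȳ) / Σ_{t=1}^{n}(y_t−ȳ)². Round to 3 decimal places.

0.158

Mean ȳ = (6 + 0 − 2 − 1 − 3 − 4 − 11 − 8 − 16 − 13)/10 = -5.2000
Σ(y_t−ȳ)(y_{t+3}−ȳ) = (47.0400) + (11.4400) + (3.8400) + (-24.3600) + (-6.1600) + (-12.9600) + (45.2400) = 64.0800
Denominator Σ(y_t−ȳ)² = 405.6000
r_3 = 64.0800 / 405.6000 = 0.158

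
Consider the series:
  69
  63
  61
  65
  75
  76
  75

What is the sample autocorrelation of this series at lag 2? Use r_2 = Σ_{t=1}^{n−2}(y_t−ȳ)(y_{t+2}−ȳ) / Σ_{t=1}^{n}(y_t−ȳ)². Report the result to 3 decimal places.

-0.064

Mean ȳ = (69 + 63 + 61 + 65 + 75 + 76 + 75)/7 = 69.1429
Deviations from mean: -0.1429, -6.1429, -8.1429, -4.1429, 5.8571, 6.8571, 5.8571
Numerator Σ_{t=1}^{5}(y_t−ȳ)(y_{t+2}−ȳ) = -15.1837
Denominator Σ(y_t−ȳ)² = 236.8571
r_2 = -15.1837 / 236.8571 = -0.064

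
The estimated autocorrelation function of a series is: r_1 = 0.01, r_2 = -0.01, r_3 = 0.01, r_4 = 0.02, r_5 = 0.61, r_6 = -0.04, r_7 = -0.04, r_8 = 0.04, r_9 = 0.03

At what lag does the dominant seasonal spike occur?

The largest autocorrelation is r_5 = 0.61; the remaining lags stay at or below 0.04.
The dominant spike at lag 5 indicates a seasonal period of 5.

5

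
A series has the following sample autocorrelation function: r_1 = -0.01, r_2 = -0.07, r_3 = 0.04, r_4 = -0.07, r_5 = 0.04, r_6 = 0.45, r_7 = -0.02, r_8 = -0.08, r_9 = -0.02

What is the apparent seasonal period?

6

The largest autocorrelation is r_6 = 0.45; the remaining lags stay at or below 0.04.
The dominant spike at lag 6 indicates a seasonal period of 6.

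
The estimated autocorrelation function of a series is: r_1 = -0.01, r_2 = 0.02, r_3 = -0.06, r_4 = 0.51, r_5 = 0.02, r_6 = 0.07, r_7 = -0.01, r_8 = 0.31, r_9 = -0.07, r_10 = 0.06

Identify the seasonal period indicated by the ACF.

4

The largest autocorrelation is r_4 = 0.51, with a weaker echo at lag 8 (0.31); the remaining lags stay at or below 0.07.
The dominant spike at lag 4 indicates a seasonal period of 4.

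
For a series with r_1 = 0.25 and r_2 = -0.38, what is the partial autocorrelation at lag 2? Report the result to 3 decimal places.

φ_{22} = (r_2 − r_1²) / (1 − r_1²)
r_1² = (0.25)² = 0.0625
Numerator = -0.38 − 0.0625 = -0.4425; denominator = 1 − 0.0625 = 0.9375
φ_{22} = -0.4425 / 0.9375 = -0.472

-0.472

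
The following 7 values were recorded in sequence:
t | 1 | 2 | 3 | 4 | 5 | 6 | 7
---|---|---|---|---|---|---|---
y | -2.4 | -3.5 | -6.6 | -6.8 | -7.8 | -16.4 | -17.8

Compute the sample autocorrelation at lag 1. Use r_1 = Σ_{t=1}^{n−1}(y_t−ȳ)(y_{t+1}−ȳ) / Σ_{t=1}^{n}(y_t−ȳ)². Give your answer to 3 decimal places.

Mean ȳ = (-2.4 − 3.5 − 6.6 − 6.8 − 7.8 − 16.4 − 17.8)/7 = -8.7571
Σ(y_t−ȳ)(y_{t+1}−ȳ) = (33.4204) + (11.3404) + (4.2218) + (1.8733) + (-7.3153) + (69.1133) = 112.6539
Denominator Σ(y_t−ȳ)² = 217.6371
r_1 = 112.6539 / 217.6371 = 0.518

0.518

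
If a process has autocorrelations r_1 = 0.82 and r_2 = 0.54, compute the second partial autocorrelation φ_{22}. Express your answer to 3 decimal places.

φ_{22} = (r_2 − r_1²) / (1 − r_1²)
r_1² = (0.82)² = 0.6724
Numerator = 0.54 − 0.6724 = -0.1324; denominator = 1 − 0.6724 = 0.3276
φ_{22} = -0.1324 / 0.3276 = -0.404

-0.404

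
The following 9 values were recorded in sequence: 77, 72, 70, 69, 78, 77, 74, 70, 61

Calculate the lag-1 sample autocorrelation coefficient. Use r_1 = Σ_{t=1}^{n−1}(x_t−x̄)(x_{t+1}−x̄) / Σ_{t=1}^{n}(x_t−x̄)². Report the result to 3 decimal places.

0.202

Mean x̄ = (77 + 72 + 70 + 69 + 78 + 77 + 74 + 70 + 61)/9 = 72.0000
Numerator Σ_{t=1}^{8}(x_t−x̄)(x_{t+1}−x̄) = 46.0000
Denominator Σ(x_t−x̄)² = 228.0000
r_1 = 46.0000 / 228.0000 = 0.202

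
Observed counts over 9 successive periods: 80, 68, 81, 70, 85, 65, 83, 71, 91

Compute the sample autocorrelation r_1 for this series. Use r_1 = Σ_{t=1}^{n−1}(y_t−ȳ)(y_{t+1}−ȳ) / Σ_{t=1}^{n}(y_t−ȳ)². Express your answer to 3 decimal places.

-0.687

Mean ȳ = (80 + 68 + 81 + 70 + 85 + 65 + 83 + 71 + 91)/9 = 77.1111
Numerator Σ_{t=1}^{8}(y_t−ȳ)(y_{t+1}−ȳ) = -433.2346
Denominator Σ(y_t−ȳ)² = 630.8889
r_1 = -433.2346 / 630.8889 = -0.687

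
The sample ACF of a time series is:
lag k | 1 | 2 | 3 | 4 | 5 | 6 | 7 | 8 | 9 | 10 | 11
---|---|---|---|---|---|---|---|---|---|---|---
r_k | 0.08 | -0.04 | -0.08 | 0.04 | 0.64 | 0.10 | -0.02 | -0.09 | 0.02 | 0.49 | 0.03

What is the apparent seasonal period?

The largest autocorrelation is r_5 = 0.64, with a weaker echo at lag 10 (0.49); the remaining lags stay at or below 0.10.
The dominant spike at lag 5 indicates a seasonal period of 5.

5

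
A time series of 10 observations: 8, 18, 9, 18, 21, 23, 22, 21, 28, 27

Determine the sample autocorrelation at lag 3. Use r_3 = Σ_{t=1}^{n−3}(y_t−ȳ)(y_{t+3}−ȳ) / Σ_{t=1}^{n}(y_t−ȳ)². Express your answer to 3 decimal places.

Mean ȳ = (8 + 18 + 9 + 18 + 21 + 23 + 22 + 21 + 28 + 27)/10 = 19.5000
Σ(y_t−ȳ)(y_{t+3}−ȳ) = (17.2500) + (-2.2500) + (-36.7500) + (-3.7500) + (2.2500) + (29.7500) + (18.7500) = 25.2500
Denominator Σ(y_t−ȳ)² = 398.5000
r_3 = 25.2500 / 398.5000 = 0.063

0.063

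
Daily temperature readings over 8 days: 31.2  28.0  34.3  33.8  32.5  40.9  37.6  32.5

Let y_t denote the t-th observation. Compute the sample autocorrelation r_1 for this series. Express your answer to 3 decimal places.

0.228

Mean ȳ = (31.2 + 28.0 + 34.3 + 33.8 + 32.5 + 40.9 + 37.6 + 32.5)/8 = 33.8500
Deviations from mean: -2.6500, -5.8500, 0.4500, -0.0500, -1.3500, 7.0500, 3.7500, -1.3500
Σ(y_t−ȳ)(y_{t+1}−ȳ) = (15.5025) + (-2.6325) + (-0.0225) + (0.0675) + (-9.5175) + (26.4375) + (-5.0625) = 24.7725
Denominator Σ(y_t−ȳ)² = 108.8600
r_1 = 24.7725 / 108.8600 = 0.228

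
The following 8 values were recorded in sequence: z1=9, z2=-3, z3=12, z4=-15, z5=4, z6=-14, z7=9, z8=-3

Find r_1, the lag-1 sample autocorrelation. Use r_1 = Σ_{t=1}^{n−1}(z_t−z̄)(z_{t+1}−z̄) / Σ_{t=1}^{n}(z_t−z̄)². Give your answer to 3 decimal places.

Mean z̄ = (9 − 3 + 12 − 15 + 4 − 14 + 9 − 3)/8 = -0.1250
Deviations from mean: 9.1250, -2.8750, 12.1250, -14.8750, 4.1250, -13.8750, 9.1250, -2.8750
Numerator Σ_{t=1}^{7}(z_t−z̄)(z_{t+1}−z̄) = -512.8906
Denominator Σ(z_t−z̄)² = 760.8750
r_1 = -512.8906 / 760.8750 = -0.674

-0.674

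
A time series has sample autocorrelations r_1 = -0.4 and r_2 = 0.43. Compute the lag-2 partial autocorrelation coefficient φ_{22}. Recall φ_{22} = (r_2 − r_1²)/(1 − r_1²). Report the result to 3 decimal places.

φ_{22} = (r_2 − r_1²) / (1 − r_1²)
r_1² = (-0.4)² = 0.16
Numerator = 0.43 − 0.1600 = 0.2700; denominator = 1 − 0.1600 = 0.8400
φ_{22} = 0.2700 / 0.8400 = 0.321

0.321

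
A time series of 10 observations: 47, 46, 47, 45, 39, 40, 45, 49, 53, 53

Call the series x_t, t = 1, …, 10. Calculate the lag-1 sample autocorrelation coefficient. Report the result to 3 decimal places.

Mean x̄ = (47 + 46 + 47 + 45 + 39 + 40 + 45 + 49 + 53 + 53)/10 = 46.4000
Numerator Σ_{t=1}^{9}(x_t−x̄)(x_{t+1}−x̄) = 122.4400
Denominator Σ(x_t−x̄)² = 194.4000
r_1 = 122.4400 / 194.4000 = 0.630

0.630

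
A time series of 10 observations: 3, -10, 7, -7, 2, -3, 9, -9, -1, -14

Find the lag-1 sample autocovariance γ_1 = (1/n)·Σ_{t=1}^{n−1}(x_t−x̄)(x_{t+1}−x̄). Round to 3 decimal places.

-28.689

Mean x̄ = (3 − 10 + 7 − 7 + 2 − 3 + 9 − 9 − 1 − 14)/10 = -2.3000
Σ_{t=1}^{9}(x_t−x̄)(x_{t+1}−x̄) = -286.8900
γ_1 = -286.8900 / 10 = -28.689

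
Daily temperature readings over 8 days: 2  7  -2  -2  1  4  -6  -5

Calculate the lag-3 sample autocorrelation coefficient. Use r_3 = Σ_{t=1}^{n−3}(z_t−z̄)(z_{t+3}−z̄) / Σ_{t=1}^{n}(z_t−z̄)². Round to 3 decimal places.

Mean z̄ = (2 + 7 − 2 − 2 + 1 + 4 − 6 − 5)/8 = -0.1250
Deviations from mean: 2.1250, 7.1250, -1.8750, -1.8750, 1.1250, 4.1250, -5.8750, -4.8750
Σ(z_t−z̄)(z_{t+3}−z̄) = (-3.9844) + (8.0156) + (-7.7344) + (11.0156) + (-5.4844) = 1.8281
Denominator Σ(z_t−z̄)² = 138.8750
r_3 = 1.8281 / 138.8750 = 0.013

0.013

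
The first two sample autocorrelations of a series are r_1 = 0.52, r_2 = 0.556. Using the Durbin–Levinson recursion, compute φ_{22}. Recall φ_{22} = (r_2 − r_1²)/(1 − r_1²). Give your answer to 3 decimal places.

0.391

φ_{22} = (r_2 − r_1²) / (1 − r_1²)
r_1² = (0.52)² = 0.2704
Numerator = 0.556 − 0.2704 = 0.2856; denominator = 1 − 0.2704 = 0.7296
φ_{22} = 0.2856 / 0.7296 = 0.391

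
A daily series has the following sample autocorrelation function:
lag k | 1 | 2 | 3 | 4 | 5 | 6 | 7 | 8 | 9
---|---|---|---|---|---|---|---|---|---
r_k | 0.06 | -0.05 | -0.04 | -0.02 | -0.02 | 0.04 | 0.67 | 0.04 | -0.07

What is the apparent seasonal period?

7

The largest autocorrelation is r_7 = 0.67; the remaining lags stay at or below 0.06.
The dominant spike at lag 7 indicates a seasonal period of 7.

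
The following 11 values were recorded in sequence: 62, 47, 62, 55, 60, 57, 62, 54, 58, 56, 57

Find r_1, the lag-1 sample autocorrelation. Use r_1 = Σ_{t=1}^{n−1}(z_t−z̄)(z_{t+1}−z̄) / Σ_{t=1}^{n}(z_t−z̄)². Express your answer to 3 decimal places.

-0.679

Mean z̄ = (62 + 47 + 62 + 55 + 60 + 57 + 62 + 54 + 58 + 56 + 57)/11 = 57.2727
Numerator Σ_{t=1}^{10}(z_t−z̄)(z_{t+1}−z̄) = -134.5289
Denominator Σ(z_t−z̄)² = 198.1818
r_1 = -134.5289 / 198.1818 = -0.679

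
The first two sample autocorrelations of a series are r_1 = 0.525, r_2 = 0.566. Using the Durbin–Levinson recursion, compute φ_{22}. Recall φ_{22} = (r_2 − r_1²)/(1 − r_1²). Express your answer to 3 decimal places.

φ_{22} = (r_2 − r_1²) / (1 − r_1²)
r_1² = (0.525)² = 0.275625
Numerator = 0.566 − 0.2756 = 0.2904; denominator = 1 − 0.2756 = 0.7244
φ_{22} = 0.2904 / 0.7244 = 0.401

0.401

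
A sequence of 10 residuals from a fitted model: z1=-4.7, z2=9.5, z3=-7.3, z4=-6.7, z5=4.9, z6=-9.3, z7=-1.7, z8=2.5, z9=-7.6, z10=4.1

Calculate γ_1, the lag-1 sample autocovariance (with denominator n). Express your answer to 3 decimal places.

-21.034

Mean z̄ = (-4.7 + 9.5 − 7.3 − 6.7 + 4.9 − 9.3 − 1.7 + 2.5 − 7.6 + 4.1)/10 = -1.6300
Σ_{t=1}^{9}(z_t−z̄)(z_{t+1}−z̄) = -210.3379
γ_1 = -210.3379 / 10 = -21.034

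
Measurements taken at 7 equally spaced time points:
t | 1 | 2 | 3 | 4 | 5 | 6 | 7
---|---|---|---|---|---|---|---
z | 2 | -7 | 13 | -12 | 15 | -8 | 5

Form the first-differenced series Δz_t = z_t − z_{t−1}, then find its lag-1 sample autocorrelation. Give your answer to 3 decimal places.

First differences Δz: -9, 20, -25, 27, -23, 13
Mean of differences = 0.5000
Numerator Σ(Δz_t−Δz̄)(Δz_{t+1}−Δz̄) = -2274.7500
Denominator Σ(Δz_t−Δz̄)² = 2531.5000
r_1(Δz) = -2274.7500 / 2531.5000 = -0.899

-0.899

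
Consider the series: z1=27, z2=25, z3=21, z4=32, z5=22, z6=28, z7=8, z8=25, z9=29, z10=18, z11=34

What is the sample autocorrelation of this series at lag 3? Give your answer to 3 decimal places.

0.015

Mean z̄ = (27 + 25 + 21 + 32 + 22 + 28 + 8 + 25 + 29 + 18 + 34)/11 = 24.4545
Numerator Σ_{t=1}^{8}(z_t−z̄)(z_{t+3}−z̄) = 7.6529
Denominator Σ(z_t−z̄)² = 518.7273
r_3 = 7.6529 / 518.7273 = 0.015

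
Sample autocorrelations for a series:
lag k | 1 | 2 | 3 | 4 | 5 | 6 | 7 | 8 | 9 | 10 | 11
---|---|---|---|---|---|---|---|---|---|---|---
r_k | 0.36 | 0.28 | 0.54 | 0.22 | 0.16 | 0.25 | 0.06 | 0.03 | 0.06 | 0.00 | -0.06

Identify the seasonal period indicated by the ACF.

The largest autocorrelation is r_3 = 0.54; the remaining lags stay at or below 0.36. The elevated value at lag 1 (0.36), dropping to 0.28 at lag 2, reflects decaying short-term dependence rather than seasonality.
The dominant spike at lag 3 indicates a seasonal period of 3.

3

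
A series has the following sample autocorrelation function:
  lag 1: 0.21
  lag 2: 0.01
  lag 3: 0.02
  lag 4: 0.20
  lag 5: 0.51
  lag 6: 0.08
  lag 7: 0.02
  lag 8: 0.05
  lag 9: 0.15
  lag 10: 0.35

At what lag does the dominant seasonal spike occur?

The largest autocorrelation is r_5 = 0.51, with a weaker echo at lag 10 (0.35); the remaining lags stay at or below 0.21. The elevated value at lag 1 (0.21), dropping to 0.01 at lag 2, reflects decaying short-term dependence rather than seasonality.
The dominant spike at lag 5 indicates a seasonal period of 5.

5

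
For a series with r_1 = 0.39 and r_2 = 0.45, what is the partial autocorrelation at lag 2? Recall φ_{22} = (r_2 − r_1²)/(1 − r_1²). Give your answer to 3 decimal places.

0.351

φ_{22} = (r_2 − r_1²) / (1 − r_1²)
r_1² = (0.39)² = 0.1521
Numerator = 0.45 − 0.1521 = 0.2979; denominator = 1 − 0.1521 = 0.8479
φ_{22} = 0.2979 / 0.8479 = 0.351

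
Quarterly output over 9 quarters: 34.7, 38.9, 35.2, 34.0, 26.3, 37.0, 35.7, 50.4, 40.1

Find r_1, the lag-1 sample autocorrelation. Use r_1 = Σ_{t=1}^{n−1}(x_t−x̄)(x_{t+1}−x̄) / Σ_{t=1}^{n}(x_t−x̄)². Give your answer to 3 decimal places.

Mean x̄ = (34.7 + 38.9 + 35.2 + 34.0 + 26.3 + 37.0 + 35.7 + 50.4 + 40.1)/9 = 36.9222
Numerator Σ_{t=1}^{8}(x_t−x̄)(x_{t+1}−x̄) = 53.7073
Denominator Σ(x_t−x̄)² = 326.4356
r_1 = 53.7073 / 326.4356 = 0.165

0.165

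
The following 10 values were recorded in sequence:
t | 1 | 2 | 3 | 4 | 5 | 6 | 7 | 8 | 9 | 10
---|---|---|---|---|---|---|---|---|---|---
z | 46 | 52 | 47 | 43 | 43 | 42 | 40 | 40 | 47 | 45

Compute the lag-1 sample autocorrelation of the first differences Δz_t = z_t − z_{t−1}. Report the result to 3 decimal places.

-0.167

First differences Δz: 6, -5, -4, 0, -1, -2, 0, 7, -2
Mean of differences = -0.1111
Numerator Σ(Δz_t−Δz̄)(Δz_{t+1}−Δz̄) = -22.5679
Denominator Σ(Δz_t−Δz̄)² = 134.8889
r_1(Δz) = -22.5679 / 134.8889 = -0.167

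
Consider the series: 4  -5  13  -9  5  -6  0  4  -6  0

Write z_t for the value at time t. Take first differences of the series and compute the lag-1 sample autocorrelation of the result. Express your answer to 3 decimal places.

First differences Δz: -9, 18, -22, 14, -11, 6, 4, -10, 6
Mean of differences = -0.4444
Numerator Σ(Δz_t−Δz̄)(Δz_{t+1}−Δz̄) = -1162.6420
Denominator Σ(Δz_t−Δz̄)² = 1392.2222
r_1(Δz) = -1162.6420 / 1392.2222 = -0.835

-0.835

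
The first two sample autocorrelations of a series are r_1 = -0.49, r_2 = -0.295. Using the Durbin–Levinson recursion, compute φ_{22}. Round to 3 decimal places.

-0.704

φ_{22} = (r_2 − r_1²) / (1 − r_1²)
r_1² = (-0.49)² = 0.2401
Numerator = -0.295 − 0.2401 = -0.5351; denominator = 1 − 0.2401 = 0.7599
φ_{22} = -0.5351 / 0.7599 = -0.704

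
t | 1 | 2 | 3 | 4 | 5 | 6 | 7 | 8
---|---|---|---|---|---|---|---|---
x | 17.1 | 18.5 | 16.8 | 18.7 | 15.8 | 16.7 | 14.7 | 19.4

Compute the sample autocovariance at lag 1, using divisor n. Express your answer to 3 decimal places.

Mean x̄ = (17.1 + 18.5 + 16.8 + 18.7 + 15.8 + 16.7 + 14.7 + 19.4)/8 = 17.2125
Σ_{t=1}^{7}(x_t−x̄)(x_{t+1}−x̄) = -6.8752
γ_1 = -6.8752 / 8 = -0.859

-0.859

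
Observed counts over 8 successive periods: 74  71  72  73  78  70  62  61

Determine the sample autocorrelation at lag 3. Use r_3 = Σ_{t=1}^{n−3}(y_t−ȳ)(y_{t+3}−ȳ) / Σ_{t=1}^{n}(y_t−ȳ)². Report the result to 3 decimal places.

Mean ȳ = (74 + 71 + 72 + 73 + 78 + 70 + 62 + 61)/8 = 70.1250
Σ(y_t−ȳ)(y_{t+3}−ȳ) = (11.1406) + (6.8906) + (-0.2344) + (-23.3594) + (-71.8594) = -77.4219
Denominator Σ(y_t−ȳ)² = 238.8750
r_3 = -77.4219 / 238.8750 = -0.324

-0.324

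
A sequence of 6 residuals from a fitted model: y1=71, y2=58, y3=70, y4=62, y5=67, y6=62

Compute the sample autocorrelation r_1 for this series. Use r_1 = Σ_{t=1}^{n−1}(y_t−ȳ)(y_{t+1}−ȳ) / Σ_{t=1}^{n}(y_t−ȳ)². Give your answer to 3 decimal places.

Mean ȳ = (71 + 58 + 70 + 62 + 67 + 62)/6 = 65.0000
Deviations from mean: 6.0000, -7.0000, 5.0000, -3.0000, 2.0000, -3.0000
Numerator Σ_{t=1}^{5}(y_t−ȳ)(y_{t+1}−ȳ) = -104.0000
Denominator Σ(y_t−ȳ)² = 132.0000
r_1 = -104.0000 / 132.0000 = -0.788

-0.788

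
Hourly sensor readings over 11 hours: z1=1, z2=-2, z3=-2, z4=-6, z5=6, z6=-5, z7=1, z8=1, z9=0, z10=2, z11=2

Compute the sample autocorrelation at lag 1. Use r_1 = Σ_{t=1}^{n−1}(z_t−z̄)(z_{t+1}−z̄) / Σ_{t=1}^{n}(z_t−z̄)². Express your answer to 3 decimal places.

Mean z̄ = (1 − 2 − 2 − 6 + 6 − 5 + 1 + 1 + 0 + 2 + 2)/11 = -0.1818
Numerator Σ_{t=1}^{10}(z_t−z̄)(z_{t+1}−z̄) = -52.9421
Denominator Σ(z_t−z̄)² = 115.6364
r_1 = -52.9421 / 115.6364 = -0.458

-0.458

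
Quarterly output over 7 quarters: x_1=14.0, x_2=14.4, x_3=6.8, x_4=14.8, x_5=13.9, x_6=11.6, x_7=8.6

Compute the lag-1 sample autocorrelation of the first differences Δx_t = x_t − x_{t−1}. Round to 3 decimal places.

-0.495

First differences Δx: 0.4, -7.6, 8.0, -0.9, -2.3, -3.0
Mean of differences = -0.9000
Numerator Σ(Δx_t−Δx̄)(Δx_{t+1}−Δx̄) = -65.4000
Denominator Σ(Δx_t−Δx̄)² = 132.1600
r_1(Δx) = -65.4000 / 132.1600 = -0.495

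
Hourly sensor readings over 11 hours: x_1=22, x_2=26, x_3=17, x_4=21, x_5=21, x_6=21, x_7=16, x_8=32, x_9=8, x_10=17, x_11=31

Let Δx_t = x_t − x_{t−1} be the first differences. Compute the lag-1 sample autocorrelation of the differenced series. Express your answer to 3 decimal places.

-0.499

First differences Δx: 4, -9, 4, 0, 0, -5, 16, -24, 9, 14
Mean of differences = 0.9000
Numerator Σ(Δx_t−Δx̄)(Δx_{t+1}−Δx̄) = -618.7100
Denominator Σ(Δx_t−Δx̄)² = 1238.9000
r_1(Δx) = -618.7100 / 1238.9000 = -0.499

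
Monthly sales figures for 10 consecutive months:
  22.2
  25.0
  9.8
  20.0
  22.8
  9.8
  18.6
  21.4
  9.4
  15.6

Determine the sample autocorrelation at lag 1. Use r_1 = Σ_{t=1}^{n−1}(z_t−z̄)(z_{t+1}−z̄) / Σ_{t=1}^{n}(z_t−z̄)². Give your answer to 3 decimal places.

Mean z̄ = (22.2 + 25.0 + 9.8 + 20.0 + 22.8 + 9.8 + 18.6 + 21.4 + 9.4 + 15.6)/10 = 17.4600
Numerator Σ_{t=1}^{9}(z_t−z̄)(z_{t+1}−z̄) = -89.8196
Denominator Σ(z_t−z̄)² = 316.8840
r_1 = -89.8196 / 316.8840 = -0.283

-0.283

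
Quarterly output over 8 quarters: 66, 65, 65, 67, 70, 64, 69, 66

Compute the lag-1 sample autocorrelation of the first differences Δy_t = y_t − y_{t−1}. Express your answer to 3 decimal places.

-0.679

First differences Δy: -1, 0, 2, 3, -6, 5, -3
Mean of differences = 0.0000
Numerator Σ(Δy_t−Δȳ)(Δy_{t+1}−Δȳ) = -57.0000
Denominator Σ(Δy_t−Δȳ)² = 84.0000
r_1(Δy) = -57.0000 / 84.0000 = -0.679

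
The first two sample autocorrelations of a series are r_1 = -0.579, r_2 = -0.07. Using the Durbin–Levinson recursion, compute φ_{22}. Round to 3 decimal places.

-0.610

φ_{22} = (r_2 − r_1²) / (1 − r_1²)
r_1² = (-0.579)² = 0.335241
Numerator = -0.07 − 0.3352 = -0.4052; denominator = 1 − 0.3352 = 0.6648
φ_{22} = -0.4052 / 0.6648 = -0.610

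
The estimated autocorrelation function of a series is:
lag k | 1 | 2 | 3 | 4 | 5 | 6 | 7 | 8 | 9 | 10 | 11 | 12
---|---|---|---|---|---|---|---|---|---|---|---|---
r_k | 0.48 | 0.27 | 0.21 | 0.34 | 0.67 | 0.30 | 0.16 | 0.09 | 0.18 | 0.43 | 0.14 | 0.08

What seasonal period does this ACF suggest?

The largest autocorrelation is r_5 = 0.67; the remaining lags stay at or below 0.48. The elevated value at lag 1 (0.48), dropping to 0.27 at lag 2, reflects decaying short-term dependence rather than seasonality.
The dominant spike at lag 5 indicates a seasonal period of 5.

5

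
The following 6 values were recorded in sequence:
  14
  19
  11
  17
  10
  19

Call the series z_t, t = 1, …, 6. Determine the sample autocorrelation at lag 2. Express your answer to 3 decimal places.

Mean z̄ = (14 + 19 + 11 + 17 + 10 + 19)/6 = 15.0000
Deviations from mean: -1.0000, 4.0000, -4.0000, 2.0000, -5.0000, 4.0000
Σ(z_t−z̄)(z_{t+2}−z̄) = (4.0000) + (8.0000) + (20.0000) + (8.0000) = 40.0000
Denominator Σ(z_t−z̄)² = 78.0000
r_2 = 40.0000 / 78.0000 = 0.513

0.513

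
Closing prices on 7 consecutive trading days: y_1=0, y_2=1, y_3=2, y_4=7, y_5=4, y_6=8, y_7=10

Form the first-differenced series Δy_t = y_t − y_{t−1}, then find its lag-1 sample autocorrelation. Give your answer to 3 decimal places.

First differences Δy: 1, 1, 5, -3, 4, 2
Mean of differences = 1.6667
Numerator Σ(Δy_t−Δȳ)(Δy_{t+1}−Δȳ) = -27.4444
Denominator Σ(Δy_t−Δȳ)² = 39.3333
r_1(Δy) = -27.4444 / 39.3333 = -0.698

-0.698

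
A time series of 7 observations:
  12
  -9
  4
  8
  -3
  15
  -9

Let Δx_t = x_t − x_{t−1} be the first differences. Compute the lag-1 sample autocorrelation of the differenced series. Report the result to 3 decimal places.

-0.523

First differences Δx: -21, 13, 4, -11, 18, -24
Mean of differences = -3.5000
Numerator Σ(Δx_t−Δx̄)(Δx_{t+1}−Δx̄) = -823.2500
Denominator Σ(Δx_t−Δx̄)² = 1573.5000
r_1(Δx) = -823.2500 / 1573.5000 = -0.523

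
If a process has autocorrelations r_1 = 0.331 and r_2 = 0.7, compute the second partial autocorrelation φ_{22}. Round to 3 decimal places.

φ_{22} = (r_2 − r_1²) / (1 − r_1²)
r_1² = (0.331)² = 0.109561
Numerator = 0.7 − 0.1096 = 0.5904; denominator = 1 − 0.1096 = 0.8904
φ_{22} = 0.5904 / 0.8904 = 0.663

0.663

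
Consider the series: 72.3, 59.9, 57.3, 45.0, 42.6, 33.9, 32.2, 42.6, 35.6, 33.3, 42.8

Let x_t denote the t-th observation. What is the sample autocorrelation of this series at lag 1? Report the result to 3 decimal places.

Mean x̄ = (72.3 + 59.9 + 57.3 + 45.0 + 42.6 + 33.9 + 32.2 + 42.6 + 35.6 + 33.3 + 42.8)/11 = 45.2273
Numerator Σ_{t=1}^{10}(x_t−x̄)(x_{t+1}−x̄) = 952.8447
Denominator Σ(x_t−x̄)² = 1646.6818
r_1 = 952.8447 / 1646.6818 = 0.579

0.579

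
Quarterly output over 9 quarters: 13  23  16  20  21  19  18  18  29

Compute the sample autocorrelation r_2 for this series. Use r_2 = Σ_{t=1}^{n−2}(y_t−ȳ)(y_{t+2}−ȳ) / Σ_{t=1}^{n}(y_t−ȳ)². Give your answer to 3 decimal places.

Mean ȳ = (13 + 23 + 16 + 20 + 21 + 19 + 18 + 18 + 29)/9 = 19.6667
Σ(y_t−ȳ)(y_{t+2}−ȳ) = (24.4444) + (1.1111) + (-4.8889) + (-0.2222) + (-2.2222) + (1.1111) + (-15.5556) = 3.7778
Denominator Σ(y_t−ȳ)² = 164.0000
r_2 = 3.7778 / 164.0000 = 0.023

0.023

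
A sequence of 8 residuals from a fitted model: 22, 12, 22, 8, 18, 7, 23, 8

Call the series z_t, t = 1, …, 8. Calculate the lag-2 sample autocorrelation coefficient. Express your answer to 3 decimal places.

Mean z̄ = (22 + 12 + 22 + 8 + 18 + 7 + 23 + 8)/8 = 15.0000
Numerator Σ_{t=1}^{6}(z_t−z̄)(z_{t+2}−z̄) = 227.0000
Denominator Σ(z_t−z̄)² = 342.0000
r_2 = 227.0000 / 342.0000 = 0.664

0.664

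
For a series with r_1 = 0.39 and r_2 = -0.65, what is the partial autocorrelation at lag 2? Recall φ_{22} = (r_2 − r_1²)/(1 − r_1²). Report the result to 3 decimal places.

φ_{22} = (r_2 − r_1²) / (1 − r_1²)
r_1² = (0.39)² = 0.1521
Numerator = -0.65 − 0.1521 = -0.8021; denominator = 1 − 0.1521 = 0.8479
φ_{22} = -0.8021 / 0.8479 = -0.946

-0.946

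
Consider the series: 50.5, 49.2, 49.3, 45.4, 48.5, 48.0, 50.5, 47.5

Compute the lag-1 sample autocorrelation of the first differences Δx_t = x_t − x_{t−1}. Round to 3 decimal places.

First differences Δx: -1.3, 0.1, -3.9, 3.1, -0.5, 2.5, -3.0
Mean of differences = -0.4286
Numerator Σ(Δx_t−Δx̄)(Δx_{t+1}−Δx̄) = -22.5365
Denominator Σ(Δx_t−Δx̄)² = 40.7343
r_1(Δx) = -22.5365 / 40.7343 = -0.553

-0.553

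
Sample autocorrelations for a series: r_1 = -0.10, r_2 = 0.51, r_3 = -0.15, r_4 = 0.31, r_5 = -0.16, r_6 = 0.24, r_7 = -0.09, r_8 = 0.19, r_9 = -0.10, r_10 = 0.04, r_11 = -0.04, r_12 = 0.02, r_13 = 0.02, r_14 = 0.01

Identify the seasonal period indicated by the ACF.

The largest autocorrelation is r_2 = 0.51, with weaker echoes at lags 4 (0.31), 6 (0.24) and 8 (0.19); the remaining lags stay at or below 0.04.
The dominant spike at lag 2 indicates a seasonal period of 2.

2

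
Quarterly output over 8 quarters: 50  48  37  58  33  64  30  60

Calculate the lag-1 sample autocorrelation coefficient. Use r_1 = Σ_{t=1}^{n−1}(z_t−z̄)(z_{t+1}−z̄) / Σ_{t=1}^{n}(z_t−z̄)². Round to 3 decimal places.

-0.865

Mean z̄ = (50 + 48 + 37 + 58 + 33 + 64 + 30 + 60)/8 = 47.5000
Numerator Σ_{t=1}^{7}(z_t−z̄)(z_{t+1}−z̄) = -1013.2500
Denominator Σ(z_t−z̄)² = 1172.0000
r_1 = -1013.2500 / 1172.0000 = -0.865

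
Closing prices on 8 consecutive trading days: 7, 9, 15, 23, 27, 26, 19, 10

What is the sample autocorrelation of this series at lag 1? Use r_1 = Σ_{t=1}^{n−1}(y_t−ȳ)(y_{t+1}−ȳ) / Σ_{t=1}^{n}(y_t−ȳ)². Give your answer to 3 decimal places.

Mean ȳ = (7 + 9 + 15 + 23 + 27 + 26 + 19 + 10)/8 = 17.0000
Deviations from mean: -10.0000, -8.0000, -2.0000, 6.0000, 10.0000, 9.0000, 2.0000, -7.0000
Σ(y_t−ȳ)(y_{t+1}−ȳ) = (80.0000) + (16.0000) + (-12.0000) + (60.0000) + (90.0000) + (18.0000) + (-14.0000) = 238.0000
Denominator Σ(y_t−ȳ)² = 438.0000
r_1 = 238.0000 / 438.0000 = 0.543

0.543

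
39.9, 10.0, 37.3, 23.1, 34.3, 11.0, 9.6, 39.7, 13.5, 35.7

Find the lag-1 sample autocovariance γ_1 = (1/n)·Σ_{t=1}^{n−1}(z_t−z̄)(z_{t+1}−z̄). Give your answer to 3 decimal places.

-87.347

Mean z̄ = (39.9 + 10.0 + 37.3 + 23.1 + 34.3 + 11.0 + 9.6 + 39.7 + 13.5 + 35.7)/10 = 25.4100
Σ_{t=1}^{9}(z_t−z̄)(z_{t+1}−z̄) = -873.4731
γ_1 = -873.4731 / 10 = -87.347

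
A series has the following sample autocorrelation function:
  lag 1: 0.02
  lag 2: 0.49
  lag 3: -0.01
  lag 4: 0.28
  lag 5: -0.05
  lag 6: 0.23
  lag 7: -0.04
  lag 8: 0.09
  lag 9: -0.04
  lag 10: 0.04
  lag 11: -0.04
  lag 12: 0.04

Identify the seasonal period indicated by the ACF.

The largest autocorrelation is r_2 = 0.49, with weaker echoes at lags 4 (0.28) and 6 (0.23); the remaining lags stay at or below 0.09.
The dominant spike at lag 2 indicates a seasonal period of 2.

2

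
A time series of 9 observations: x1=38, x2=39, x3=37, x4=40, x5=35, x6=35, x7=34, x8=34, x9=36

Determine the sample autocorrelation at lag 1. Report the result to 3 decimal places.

0.390

Mean x̄ = (38 + 39 + 37 + 40 + 35 + 35 + 34 + 34 + 36)/9 = 36.4444
Numerator Σ_{t=1}^{8}(x_t−x̄)(x_{t+1}−x̄) = 14.9136
Denominator Σ(x_t−x̄)² = 38.2222
r_1 = 14.9136 / 38.2222 = 0.390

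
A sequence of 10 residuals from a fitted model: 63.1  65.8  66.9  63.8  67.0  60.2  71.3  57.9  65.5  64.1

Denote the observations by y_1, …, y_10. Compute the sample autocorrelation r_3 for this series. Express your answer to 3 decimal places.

-0.276

Mean ȳ = (63.1 + 65.8 + 66.9 + 63.8 + 67.0 + 60.2 + 71.3 + 57.9 + 65.5 + 64.1)/10 = 64.5600
Numerator Σ_{t=1}^{7}(y_t−ȳ)(y_{t+3}−ȳ) = -34.6388
Denominator Σ(y_t−ȳ)² = 125.5640
r_3 = -34.6388 / 125.5640 = -0.276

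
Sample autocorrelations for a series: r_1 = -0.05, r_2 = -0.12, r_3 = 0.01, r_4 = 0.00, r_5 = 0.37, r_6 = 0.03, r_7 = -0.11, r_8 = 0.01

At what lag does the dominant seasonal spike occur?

5

The largest autocorrelation is r_5 = 0.37; the remaining lags stay at or below 0.03.
The dominant spike at lag 5 indicates a seasonal period of 5.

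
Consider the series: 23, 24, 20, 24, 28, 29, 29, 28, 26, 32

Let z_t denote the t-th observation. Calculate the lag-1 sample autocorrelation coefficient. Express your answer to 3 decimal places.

Mean z̄ = (23 + 24 + 20 + 24 + 28 + 29 + 29 + 28 + 26 + 32)/10 = 26.3000
Numerator Σ_{t=1}^{9}(z_t−z̄)(z_{t+1}−z̄) = 46.9100
Denominator Σ(z_t−z̄)² = 114.1000
r_1 = 46.9100 / 114.1000 = 0.411

0.411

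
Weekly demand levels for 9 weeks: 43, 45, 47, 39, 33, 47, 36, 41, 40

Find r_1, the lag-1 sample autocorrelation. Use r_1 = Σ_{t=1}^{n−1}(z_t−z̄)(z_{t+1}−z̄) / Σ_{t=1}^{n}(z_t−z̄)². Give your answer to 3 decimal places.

-0.228

Mean z̄ = (43 + 45 + 47 + 39 + 33 + 47 + 36 + 41 + 40)/9 = 41.2222
Numerator Σ_{t=1}^{8}(z_t−z̄)(z_{t+1}−z̄) = -42.2716
Denominator Σ(z_t−z̄)² = 185.5556
r_1 = -42.2716 / 185.5556 = -0.228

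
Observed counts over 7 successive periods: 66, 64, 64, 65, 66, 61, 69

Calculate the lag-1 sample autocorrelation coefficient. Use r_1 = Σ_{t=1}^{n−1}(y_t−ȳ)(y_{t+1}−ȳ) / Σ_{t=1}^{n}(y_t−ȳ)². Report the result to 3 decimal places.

Mean ȳ = (66 + 64 + 64 + 65 + 66 + 61 + 69)/7 = 65.0000
Deviations from mean: 1.0000, -1.0000, -1.0000, 0.0000, 1.0000, -4.0000, 4.0000
Numerator Σ_{t=1}^{6}(y_t−ȳ)(y_{t+1}−ȳ) = -20.0000
Denominator Σ(y_t−ȳ)² = 36.0000
r_1 = -20.0000 / 36.0000 = -0.556

-0.556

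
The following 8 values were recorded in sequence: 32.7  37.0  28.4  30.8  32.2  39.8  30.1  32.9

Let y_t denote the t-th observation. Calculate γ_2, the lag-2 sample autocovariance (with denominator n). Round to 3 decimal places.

Mean ȳ = (32.7 + 37.0 + 28.4 + 30.8 + 32.2 + 39.8 + 30.1 + 32.9)/8 = 32.9875
Σ_{t=1}^{6}(y_t−ȳ)(y_{t+2}−ȳ) = -17.0703
γ_2 = -17.0703 / 8 = -2.134

-2.134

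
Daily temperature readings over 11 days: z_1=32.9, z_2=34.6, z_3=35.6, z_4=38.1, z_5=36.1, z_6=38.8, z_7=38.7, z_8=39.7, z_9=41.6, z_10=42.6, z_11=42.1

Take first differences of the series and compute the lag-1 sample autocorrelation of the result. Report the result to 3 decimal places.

-0.609

First differences Δz: 1.7, 1.0, 2.5, -2.0, 2.7, -0.1, 1.0, 1.9, 1.0, -0.5
Mean of differences = 0.9200
Numerator Σ(Δz_t−Δz̄)(Δz_{t+1}−Δz̄) = -11.4764
Denominator Σ(Δz_t−Δz̄)² = 18.8360
r_1(Δz) = -11.4764 / 18.8360 = -0.609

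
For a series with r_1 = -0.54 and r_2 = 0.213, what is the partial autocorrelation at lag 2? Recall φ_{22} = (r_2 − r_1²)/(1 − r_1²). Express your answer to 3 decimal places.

φ_{22} = (r_2 − r_1²) / (1 − r_1²)
r_1² = (-0.54)² = 0.2916
Numerator = 0.213 − 0.2916 = -0.0786; denominator = 1 − 0.2916 = 0.7084
φ_{22} = -0.0786 / 0.7084 = -0.111

-0.111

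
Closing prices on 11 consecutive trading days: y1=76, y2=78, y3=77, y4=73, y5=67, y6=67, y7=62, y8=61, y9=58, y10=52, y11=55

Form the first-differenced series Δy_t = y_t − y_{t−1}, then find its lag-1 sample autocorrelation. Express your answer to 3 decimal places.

-0.269

First differences Δy: 2, -1, -4, -6, 0, -5, -1, -3, -6, 3
Mean of differences = -2.1000
Numerator Σ(Δy_t−Δȳ)(Δy_{t+1}−Δȳ) = -25.0100
Denominator Σ(Δy_t−Δȳ)² = 92.9000
r_1(Δy) = -25.0100 / 92.9000 = -0.269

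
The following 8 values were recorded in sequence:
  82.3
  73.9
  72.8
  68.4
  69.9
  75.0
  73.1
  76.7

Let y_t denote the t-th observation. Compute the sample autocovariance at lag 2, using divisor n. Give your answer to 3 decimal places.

Mean ȳ = (82.3 + 73.9 + 72.8 + 68.4 + 69.9 + 75.0 + 73.1 + 76.7)/8 = 74.0125
Σ_{t=1}^{6}(y_t−ȳ)(y_{t+2}−ȳ) = -3.5666
γ_2 = -3.5666 / 8 = -0.446

-0.446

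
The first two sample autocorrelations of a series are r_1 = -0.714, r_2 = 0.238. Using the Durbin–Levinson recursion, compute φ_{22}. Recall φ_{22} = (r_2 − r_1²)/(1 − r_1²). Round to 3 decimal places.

φ_{22} = (r_2 − r_1²) / (1 − r_1²)
r_1² = (-0.714)² = 0.509796
Numerator = 0.238 − 0.5098 = -0.2718; denominator = 1 − 0.5098 = 0.4902
φ_{22} = -0.2718 / 0.4902 = -0.554

-0.554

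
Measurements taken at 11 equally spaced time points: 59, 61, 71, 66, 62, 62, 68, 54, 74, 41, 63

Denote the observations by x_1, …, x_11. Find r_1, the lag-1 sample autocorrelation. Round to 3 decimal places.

-0.488

Mean x̄ = (59 + 61 + 71 + 66 + 62 + 62 + 68 + 54 + 74 + 41 + 63)/11 = 61.9091
Numerator Σ_{t=1}^{10}(x_t−x̄)(x_{t+1}−x̄) = -386.9174
Denominator Σ(x_t−x̄)² = 792.9091
r_1 = -386.9174 / 792.9091 = -0.488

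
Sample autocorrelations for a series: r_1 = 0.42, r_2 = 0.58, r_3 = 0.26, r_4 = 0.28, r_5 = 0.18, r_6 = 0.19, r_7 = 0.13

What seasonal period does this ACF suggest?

The largest autocorrelation is r_2 = 0.58; the remaining lags stay at or below 0.42.
The dominant spike at lag 2 indicates a seasonal period of 2.

2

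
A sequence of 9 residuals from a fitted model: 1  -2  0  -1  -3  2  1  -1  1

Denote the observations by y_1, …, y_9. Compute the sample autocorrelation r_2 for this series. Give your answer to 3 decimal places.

Mean ȳ = (1 − 2 + 0 − 1 − 3 + 2 + 1 − 1 + 1)/9 = -0.2222
Σ(y_t−ȳ)(y_{t+2}−ȳ) = (0.2716) + (1.3827) + (-0.6173) + (-1.7284) + (-3.3951) + (-1.7284) + (1.4938) = -4.3210
Denominator Σ(y_t−ȳ)² = 21.5556
r_2 = -4.3210 / 21.5556 = -0.200

-0.200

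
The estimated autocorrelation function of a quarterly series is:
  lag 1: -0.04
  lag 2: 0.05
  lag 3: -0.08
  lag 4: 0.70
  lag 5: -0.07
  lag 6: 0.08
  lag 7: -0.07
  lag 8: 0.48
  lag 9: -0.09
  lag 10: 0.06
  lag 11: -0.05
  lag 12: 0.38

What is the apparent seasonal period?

4

The largest autocorrelation is r_4 = 0.70, with weaker echoes at lags 8 (0.48) and 12 (0.38); the remaining lags stay at or below 0.08.
The dominant spike at lag 4 indicates a seasonal period of 4.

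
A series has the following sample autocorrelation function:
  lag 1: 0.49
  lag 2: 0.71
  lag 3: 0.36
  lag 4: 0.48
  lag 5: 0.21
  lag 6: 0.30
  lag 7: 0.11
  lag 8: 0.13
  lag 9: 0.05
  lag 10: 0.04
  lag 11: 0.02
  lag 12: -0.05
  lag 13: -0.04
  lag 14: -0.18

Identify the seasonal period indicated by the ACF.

The largest autocorrelation is r_2 = 0.71; the remaining lags stay at or below 0.49.
The dominant spike at lag 2 indicates a seasonal period of 2.

2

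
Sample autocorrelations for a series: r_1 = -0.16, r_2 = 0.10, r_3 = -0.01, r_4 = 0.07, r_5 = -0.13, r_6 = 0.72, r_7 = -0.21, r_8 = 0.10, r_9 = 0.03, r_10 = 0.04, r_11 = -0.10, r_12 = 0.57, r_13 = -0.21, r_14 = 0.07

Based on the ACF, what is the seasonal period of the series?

The largest autocorrelation is r_6 = 0.72, with a weaker echo at lag 12 (0.57); the remaining lags stay at or below 0.10.
The dominant spike at lag 6 indicates a seasonal period of 6.

6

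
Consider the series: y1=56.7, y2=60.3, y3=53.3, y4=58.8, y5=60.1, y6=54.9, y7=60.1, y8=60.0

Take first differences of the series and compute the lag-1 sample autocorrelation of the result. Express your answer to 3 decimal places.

First differences Δy: 3.6, -7.0, 5.5, 1.3, -5.2, 5.2, -0.1
Mean of differences = 0.4714
Numerator Σ(Δy_t−Δȳ)(Δy_{t+1}−Δȳ) = -90.9980
Denominator Σ(Δy_t−Δȳ)² = 146.4343
r_1(Δy) = -90.9980 / 146.4343 = -0.621

-0.621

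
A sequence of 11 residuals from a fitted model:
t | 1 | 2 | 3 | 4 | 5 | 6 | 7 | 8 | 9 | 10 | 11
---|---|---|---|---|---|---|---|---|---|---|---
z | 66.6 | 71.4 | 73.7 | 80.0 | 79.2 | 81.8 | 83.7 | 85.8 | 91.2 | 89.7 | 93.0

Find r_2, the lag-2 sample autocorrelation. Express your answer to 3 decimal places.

0.442

Mean z̄ = (66.6 + 71.4 + 73.7 + 80.0 + 79.2 + 81.8 + 83.7 + 85.8 + 91.2 + 89.7 + 93.0)/11 = 81.4636
Numerator Σ_{t=1}^{9}(z_t−z̄)(z_{t+2}−z̄) = 313.4155
Denominator Σ(z_t−z̄)² = 709.3855
r_2 = 313.4155 / 709.3855 = 0.442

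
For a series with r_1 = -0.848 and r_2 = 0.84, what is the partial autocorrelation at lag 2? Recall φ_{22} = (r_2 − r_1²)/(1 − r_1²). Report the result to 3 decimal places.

0.430

φ_{22} = (r_2 − r_1²) / (1 − r_1²)
r_1² = (-0.848)² = 0.719104
Numerator = 0.84 − 0.7191 = 0.1209; denominator = 1 − 0.7191 = 0.2809
φ_{22} = 0.1209 / 0.2809 = 0.430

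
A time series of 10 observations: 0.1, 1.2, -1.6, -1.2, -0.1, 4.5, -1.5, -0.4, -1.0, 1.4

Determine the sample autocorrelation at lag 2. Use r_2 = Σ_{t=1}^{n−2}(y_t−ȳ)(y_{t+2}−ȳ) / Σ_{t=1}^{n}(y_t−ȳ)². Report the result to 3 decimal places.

Mean ȳ = (0.1 + 1.2 − 1.6 − 1.2 − 0.1 + 4.5 − 1.5 − 0.4 − 1.0 + 1.4)/10 = 0.1400
Numerator Σ_{t=1}^{8}(y_t−ȳ)(y_{t+2}−ȳ) = -7.5472
Denominator Σ(y_t−ȳ)² = 30.8840
r_2 = -7.5472 / 30.8840 = -0.244

-0.244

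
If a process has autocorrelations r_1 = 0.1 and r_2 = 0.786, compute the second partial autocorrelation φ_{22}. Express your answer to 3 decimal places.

φ_{22} = (r_2 − r_1²) / (1 − r_1²)
r_1² = (0.1)² = 0.01
Numerator = 0.786 − 0.0100 = 0.7760; denominator = 1 − 0.0100 = 0.9900
φ_{22} = 0.7760 / 0.9900 = 0.784

0.784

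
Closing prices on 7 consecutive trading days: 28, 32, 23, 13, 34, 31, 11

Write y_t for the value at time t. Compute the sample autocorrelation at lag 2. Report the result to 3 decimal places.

Mean ȳ = (28 + 32 + 23 + 13 + 34 + 31 + 11)/7 = 24.5714
Deviations from mean: 3.4286, 7.4286, -1.5714, -11.5714, 9.4286, 6.4286, -13.5714
Numerator Σ_{t=1}^{5}(y_t−ȳ)(y_{t+2}−ȳ) = -308.5102
Denominator Σ(y_t−ȳ)² = 517.7143
r_2 = -308.5102 / 517.7143 = -0.596

-0.596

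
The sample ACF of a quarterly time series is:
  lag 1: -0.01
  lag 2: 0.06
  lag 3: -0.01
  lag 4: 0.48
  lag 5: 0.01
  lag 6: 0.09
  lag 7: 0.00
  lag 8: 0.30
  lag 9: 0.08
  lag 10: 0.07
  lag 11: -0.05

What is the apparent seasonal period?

4

The largest autocorrelation is r_4 = 0.48, with a weaker echo at lag 8 (0.30); the remaining lags stay at or below 0.09.
The dominant spike at lag 4 indicates a seasonal period of 4.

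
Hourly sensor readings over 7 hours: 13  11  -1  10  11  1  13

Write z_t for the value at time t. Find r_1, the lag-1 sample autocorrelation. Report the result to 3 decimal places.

-0.386

Mean z̄ = (13 + 11 − 1 + 10 + 11 + 1 + 13)/7 = 8.2857
Numerator Σ_{t=1}^{6}(z_t−z̄)(z_{t+1}−z̄) = -77.7959
Denominator Σ(z_t−z̄)² = 201.4286
r_1 = -77.7959 / 201.4286 = -0.386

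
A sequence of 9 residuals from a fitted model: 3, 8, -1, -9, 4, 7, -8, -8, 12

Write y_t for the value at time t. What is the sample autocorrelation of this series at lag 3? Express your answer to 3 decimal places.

Mean ȳ = (3 + 8 − 1 − 9 + 4 + 7 − 8 − 8 + 12)/9 = 0.8889
Numerator Σ_{t=1}^{6}(y_t−ȳ)(y_{t+3}−ȳ) = 117.8519
Denominator Σ(y_t−ȳ)² = 484.8889
r_3 = 117.8519 / 484.8889 = 0.243

0.243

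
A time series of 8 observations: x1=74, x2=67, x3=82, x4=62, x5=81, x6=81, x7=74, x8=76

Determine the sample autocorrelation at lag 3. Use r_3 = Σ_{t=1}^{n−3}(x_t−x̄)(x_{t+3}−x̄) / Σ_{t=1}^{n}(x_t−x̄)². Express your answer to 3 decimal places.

Mean x̄ = (74 + 67 + 82 + 62 + 81 + 81 + 74 + 76)/8 = 74.6250
Deviations from mean: -0.6250, -7.6250, 7.3750, -12.6250, 6.3750, 6.3750, -0.6250, 1.3750
Numerator Σ_{t=1}^{5}(x_t−x̄)(x_{t+3}−x̄) = 22.9531
Denominator Σ(x_t−x̄)² = 355.8750
r_3 = 22.9531 / 355.8750 = 0.064

0.064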